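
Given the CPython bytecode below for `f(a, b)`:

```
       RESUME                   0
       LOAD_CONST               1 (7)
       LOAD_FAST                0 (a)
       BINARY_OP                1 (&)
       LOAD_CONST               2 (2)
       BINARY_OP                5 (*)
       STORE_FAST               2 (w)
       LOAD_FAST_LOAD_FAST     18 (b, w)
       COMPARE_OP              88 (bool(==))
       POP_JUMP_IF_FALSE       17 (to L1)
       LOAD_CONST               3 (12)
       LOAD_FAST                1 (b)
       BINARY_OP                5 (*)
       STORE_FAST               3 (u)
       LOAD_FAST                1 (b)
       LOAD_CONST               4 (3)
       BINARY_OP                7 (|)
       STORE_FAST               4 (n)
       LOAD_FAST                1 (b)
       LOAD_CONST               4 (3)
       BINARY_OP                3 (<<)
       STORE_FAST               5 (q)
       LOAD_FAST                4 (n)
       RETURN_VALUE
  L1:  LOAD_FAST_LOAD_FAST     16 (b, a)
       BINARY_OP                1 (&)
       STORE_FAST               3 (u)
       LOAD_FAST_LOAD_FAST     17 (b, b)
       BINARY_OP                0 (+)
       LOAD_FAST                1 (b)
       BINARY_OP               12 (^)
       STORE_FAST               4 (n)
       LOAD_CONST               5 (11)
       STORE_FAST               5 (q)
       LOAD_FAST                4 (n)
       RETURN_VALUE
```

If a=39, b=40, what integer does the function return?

120

LOAD_CONST → push 7. Stack: [7]
LOAD_FAST a → push 39. Stack: [7, 39]
BINARY_OP & → 7 & 39 = 7. Stack: [7]
LOAD_CONST → push 2. Stack: [7, 2]
BINARY_OP * → 7 * 2 = 14. Stack: [14]
STORE_FAST w → w=14. Stack: []
LOAD_FAST_LOAD_FAST b,w → push 40,14. Stack: [40, 14]
COMPARE_OP bool(==) → 40 vs 14 = False. Stack: [False]
POP_JUMP_IF_FALSE → pop False; jump. Stack: []
LOAD_FAST_LOAD_FAST b,a → push 40,39. Stack: [40, 39]
BINARY_OP & → 40 & 39 = 32. Stack: [32]
STORE_FAST u → u=32. Stack: []
LOAD_FAST_LOAD_FAST b,b → push 40,40. Stack: [40, 40]
BINARY_OP + → 40 + 40 = 80. Stack: [80]
LOAD_FAST b → push 40. Stack: [80, 40]
BINARY_OP ^ → 80 ^ 40 = 120. Stack: [120]
STORE_FAST n → n=120. Stack: []
LOAD_CONST → push 11. Stack: [11]
STORE_FAST q → q=11. Stack: []
LOAD_FAST n → push 120. Stack: [120]
RETURN_VALUE → return 120.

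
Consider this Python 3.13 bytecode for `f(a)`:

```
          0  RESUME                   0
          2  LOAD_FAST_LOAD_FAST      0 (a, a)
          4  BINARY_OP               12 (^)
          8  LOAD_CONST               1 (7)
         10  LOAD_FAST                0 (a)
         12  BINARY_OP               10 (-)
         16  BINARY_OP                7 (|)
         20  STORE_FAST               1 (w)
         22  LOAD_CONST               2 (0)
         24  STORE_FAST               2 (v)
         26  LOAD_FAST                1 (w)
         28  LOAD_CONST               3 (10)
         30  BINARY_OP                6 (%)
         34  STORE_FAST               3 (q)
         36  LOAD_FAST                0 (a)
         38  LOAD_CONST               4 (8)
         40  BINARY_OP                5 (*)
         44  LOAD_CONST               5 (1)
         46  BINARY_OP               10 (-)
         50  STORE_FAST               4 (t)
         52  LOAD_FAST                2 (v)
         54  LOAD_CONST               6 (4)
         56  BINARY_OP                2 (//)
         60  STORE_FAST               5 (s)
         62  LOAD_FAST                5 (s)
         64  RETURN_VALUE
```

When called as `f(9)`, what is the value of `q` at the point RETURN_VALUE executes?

LOAD_FAST_LOAD_FAST a,a → push 9,9. Stack: [9, 9]
BINARY_OP ^ → 9 ^ 9 = 0. Stack: [0]
LOAD_CONST → push 7. Stack: [0, 7]
LOAD_FAST a → push 9. Stack: [0, 7, 9]
BINARY_OP - → 7 - 9 = -2. Stack: [0, -2]
BINARY_OP | → 0 | -2 = -2. Stack: [-2]
STORE_FAST w → w=-2. Stack: []
LOAD_CONST → push 0. Stack: [0]
STORE_FAST v → v=0. Stack: []
LOAD_FAST w → push -2. Stack: [-2]
LOAD_CONST → push 10. Stack: [-2, 10]
BINARY_OP % → -2 % 10 = 8. Stack: [8]
STORE_FAST q → q=8. Stack: []
LOAD_FAST a → push 9. Stack: [9]
LOAD_CONST → push 8. Stack: [9, 8]
BINARY_OP * → 9 * 8 = 72. Stack: [72]
LOAD_CONST → push 1. Stack: [72, 1]
BINARY_OP - → 72 - 1 = 71. Stack: [71]
STORE_FAST t → t=71. Stack: []
LOAD_FAST v → push 0. Stack: [0]
LOAD_CONST → push 4. Stack: [0, 4]
BINARY_OP // → 0 // 4 = 0. Stack: [0]
STORE_FAST s → s=0. Stack: []
LOAD_FAST s → push 0. Stack: [0]
RETURN_VALUE → return 0.

8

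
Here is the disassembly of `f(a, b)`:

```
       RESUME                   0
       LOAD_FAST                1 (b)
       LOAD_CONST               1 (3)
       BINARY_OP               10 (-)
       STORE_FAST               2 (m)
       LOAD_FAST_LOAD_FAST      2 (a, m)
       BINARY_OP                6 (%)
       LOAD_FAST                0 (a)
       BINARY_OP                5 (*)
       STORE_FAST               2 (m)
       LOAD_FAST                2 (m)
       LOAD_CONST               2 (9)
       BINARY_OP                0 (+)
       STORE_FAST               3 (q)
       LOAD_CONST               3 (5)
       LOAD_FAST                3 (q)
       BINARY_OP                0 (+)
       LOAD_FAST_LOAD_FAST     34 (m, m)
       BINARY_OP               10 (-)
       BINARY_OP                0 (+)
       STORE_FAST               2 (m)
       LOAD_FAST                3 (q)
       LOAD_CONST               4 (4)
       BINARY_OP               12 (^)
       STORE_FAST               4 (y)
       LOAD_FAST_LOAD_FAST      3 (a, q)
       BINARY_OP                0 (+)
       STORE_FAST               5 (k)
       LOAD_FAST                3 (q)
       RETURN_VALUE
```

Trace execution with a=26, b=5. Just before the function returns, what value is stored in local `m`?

14

LOAD_FAST b → push 5. Stack: [5]
LOAD_CONST → push 3. Stack: [5, 3]
BINARY_OP - → 5 - 3 = 2. Stack: [2]
STORE_FAST m → m=2. Stack: []
LOAD_FAST_LOAD_FAST a,m → push 26,2. Stack: [26, 2]
BINARY_OP % → 26 % 2 = 0. Stack: [0]
LOAD_FAST a → push 26. Stack: [0, 26]
BINARY_OP * → 0 * 26 = 0. Stack: [0]
STORE_FAST m → m=0. Stack: []
LOAD_FAST m → push 0. Stack: [0]
LOAD_CONST → push 9. Stack: [0, 9]
BINARY_OP + → 0 + 9 = 9. Stack: [9]
STORE_FAST q → q=9. Stack: []
LOAD_CONST → push 5. Stack: [5]
LOAD_FAST q → push 9. Stack: [5, 9]
BINARY_OP + → 5 + 9 = 14. Stack: [14]
LOAD_FAST_LOAD_FAST m,m → push 0,0. Stack: [14, 0, 0]
BINARY_OP - → 0 - 0 = 0. Stack: [14, 0]
BINARY_OP + → 14 + 0 = 14. Stack: [14]
STORE_FAST m → m=14. Stack: []
LOAD_FAST q → push 9. Stack: [9]
LOAD_CONST → push 4. Stack: [9, 4]
BINARY_OP ^ → 9 ^ 4 = 13. Stack: [13]
STORE_FAST y → y=13. Stack: []
LOAD_FAST_LOAD_FAST a,q → push 26,9. Stack: [26, 9]
BINARY_OP + → 26 + 9 = 35. Stack: [35]
STORE_FAST k → k=35. Stack: []
LOAD_FAST q → push 9. Stack: [9]
RETURN_VALUE → return 9.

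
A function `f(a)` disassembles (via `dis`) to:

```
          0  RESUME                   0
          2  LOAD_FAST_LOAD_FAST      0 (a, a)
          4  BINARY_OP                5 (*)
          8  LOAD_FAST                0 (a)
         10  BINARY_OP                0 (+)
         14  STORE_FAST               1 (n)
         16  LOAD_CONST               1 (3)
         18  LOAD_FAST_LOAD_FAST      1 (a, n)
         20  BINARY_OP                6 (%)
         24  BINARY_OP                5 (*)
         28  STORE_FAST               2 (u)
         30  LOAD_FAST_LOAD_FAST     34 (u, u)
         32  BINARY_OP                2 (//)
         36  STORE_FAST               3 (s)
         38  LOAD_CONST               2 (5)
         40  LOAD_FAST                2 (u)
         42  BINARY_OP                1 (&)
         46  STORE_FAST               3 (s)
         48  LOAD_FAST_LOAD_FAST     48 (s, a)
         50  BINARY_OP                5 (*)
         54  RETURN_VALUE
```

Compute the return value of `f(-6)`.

LOAD_FAST_LOAD_FAST a,a → push -6,-6. Stack: [-6, -6]
BINARY_OP * → -6 * -6 = 36. Stack: [36]
LOAD_FAST a → push -6. Stack: [36, -6]
BINARY_OP + → 36 + -6 = 30. Stack: [30]
STORE_FAST n → n=30. Stack: []
LOAD_CONST → push 3. Stack: [3]
LOAD_FAST_LOAD_FAST a,n → push -6,30. Stack: [3, -6, 30]
BINARY_OP % → -6 % 30 = 24. Stack: [3, 24]
BINARY_OP * → 3 * 24 = 72. Stack: [72]
STORE_FAST u → u=72. Stack: []
LOAD_FAST_LOAD_FAST u,u → push 72,72. Stack: [72, 72]
BINARY_OP // → 72 // 72 = 1. Stack: [1]
STORE_FAST s → s=1. Stack: []
LOAD_CONST → push 5. Stack: [5]
LOAD_FAST u → push 72. Stack: [5, 72]
BINARY_OP & → 5 & 72 = 0. Stack: [0]
STORE_FAST s → s=0. Stack: []
LOAD_FAST_LOAD_FAST s,a → push 0,-6. Stack: [0, -6]
BINARY_OP * → 0 * -6 = 0. Stack: [0]
RETURN_VALUE → return 0.

0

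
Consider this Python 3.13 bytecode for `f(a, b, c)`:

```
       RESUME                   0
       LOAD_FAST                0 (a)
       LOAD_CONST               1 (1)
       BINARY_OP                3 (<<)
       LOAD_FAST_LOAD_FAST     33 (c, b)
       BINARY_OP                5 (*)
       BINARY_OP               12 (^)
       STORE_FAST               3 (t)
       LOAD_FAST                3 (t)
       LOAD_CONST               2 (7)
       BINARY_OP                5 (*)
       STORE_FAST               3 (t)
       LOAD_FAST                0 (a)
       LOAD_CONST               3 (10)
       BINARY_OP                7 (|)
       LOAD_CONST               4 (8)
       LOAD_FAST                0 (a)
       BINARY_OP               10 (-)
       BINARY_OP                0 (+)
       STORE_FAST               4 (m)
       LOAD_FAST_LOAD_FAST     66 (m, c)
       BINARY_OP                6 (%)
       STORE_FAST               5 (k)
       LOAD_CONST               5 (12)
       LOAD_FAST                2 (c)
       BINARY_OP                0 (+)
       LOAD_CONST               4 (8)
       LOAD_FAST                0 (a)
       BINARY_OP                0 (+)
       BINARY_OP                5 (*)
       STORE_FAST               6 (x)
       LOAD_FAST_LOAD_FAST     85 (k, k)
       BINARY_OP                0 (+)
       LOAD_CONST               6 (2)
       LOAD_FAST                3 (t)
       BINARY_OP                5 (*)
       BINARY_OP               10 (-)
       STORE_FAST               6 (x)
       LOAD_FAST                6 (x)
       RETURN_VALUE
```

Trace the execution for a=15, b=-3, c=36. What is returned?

1668

LOAD_FAST a → push 15. Stack: [15]
LOAD_CONST → push 1. Stack: [15, 1]
BINARY_OP << → 15 << 1 = 30. Stack: [30]
LOAD_FAST_LOAD_FAST c,b → push 36,-3. Stack: [30, 36, -3]
BINARY_OP * → 36 * -3 = -108. Stack: [30, -108]
BINARY_OP ^ → 30 ^ -108 = -118. Stack: [-118]
STORE_FAST t → t=-118. Stack: []
LOAD_FAST t → push -118. Stack: [-118]
LOAD_CONST → push 7. Stack: [-118, 7]
BINARY_OP * → -118 * 7 = -826. Stack: [-826]
STORE_FAST t → t=-826. Stack: []
LOAD_FAST a → push 15. Stack: [15]
LOAD_CONST → push 10. Stack: [15, 10]
BINARY_OP | → 15 | 10 = 15. Stack: [15]
LOAD_CONST → push 8. Stack: [15, 8]
LOAD_FAST a → push 15. Stack: [15, 8, 15]
BINARY_OP - → 8 - 15 = -7. Stack: [15, -7]
BINARY_OP + → 15 + -7 = 8. Stack: [8]
STORE_FAST m → m=8. Stack: []
LOAD_FAST_LOAD_FAST m,c → push 8,36. Stack: [8, 36]
BINARY_OP % → 8 % 36 = 8. Stack: [8]
STORE_FAST k → k=8. Stack: []
LOAD_CONST → push 12. Stack: [12]
LOAD_FAST c → push 36. Stack: [12, 36]
BINARY_OP + → 12 + 36 = 48. Stack: [48]
LOAD_CONST → push 8. Stack: [48, 8]
LOAD_FAST a → push 15. Stack: [48, 8, 15]
BINARY_OP + → 8 + 15 = 23. Stack: [48, 23]
BINARY_OP * → 48 * 23 = 1104. Stack: [1104]
STORE_FAST x → x=1104. Stack: []
LOAD_FAST_LOAD_FAST k,k → push 8,8. Stack: [8, 8]
BINARY_OP + → 8 + 8 = 16. Stack: [16]
LOAD_CONST → push 2. Stack: [16, 2]
LOAD_FAST t → push -826. Stack: [16, 2, -826]
BINARY_OP * → 2 * -826 = -1652. Stack: [16, -1652]
BINARY_OP - → 16 - -1652 = 1668. Stack: [1668]
STORE_FAST x → x=1668. Stack: []
LOAD_FAST x → push 1668. Stack: [1668]
RETURN_VALUE → return 1668.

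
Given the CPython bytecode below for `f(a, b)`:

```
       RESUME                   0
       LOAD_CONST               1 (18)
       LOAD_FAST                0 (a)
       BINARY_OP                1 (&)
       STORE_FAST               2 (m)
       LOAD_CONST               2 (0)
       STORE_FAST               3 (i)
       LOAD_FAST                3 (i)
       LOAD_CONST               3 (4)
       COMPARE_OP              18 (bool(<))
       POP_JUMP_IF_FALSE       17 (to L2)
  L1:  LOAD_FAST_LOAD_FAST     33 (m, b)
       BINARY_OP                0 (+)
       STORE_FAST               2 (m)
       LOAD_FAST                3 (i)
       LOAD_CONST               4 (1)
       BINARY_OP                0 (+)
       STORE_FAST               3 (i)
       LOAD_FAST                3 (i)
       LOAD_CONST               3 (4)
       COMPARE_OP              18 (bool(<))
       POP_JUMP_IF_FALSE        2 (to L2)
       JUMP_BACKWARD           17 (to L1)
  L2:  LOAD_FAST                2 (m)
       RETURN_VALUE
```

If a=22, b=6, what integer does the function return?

42

LOAD_CONST → push 18. Stack: [18]
LOAD_FAST a → push 22. Stack: [18, 22]
BINARY_OP & → 18 & 22 = 18. Stack: [18]
STORE_FAST m → m=18. Stack: []
LOAD_CONST → push 0. Stack: [0]
STORE_FAST i → i=0. Stack: []
LOAD_FAST i → push 0. Stack: [0]
LOAD_CONST → push 4. Stack: [0, 4]
COMPARE_OP bool(<) → 0 vs 4 = True. Stack: [True]
POP_JUMP_IF_FALSE → pop True; no jump. Stack: []
LOAD_FAST_LOAD_FAST m,b → push 18,6. Stack: [18, 6]
BINARY_OP + → 18 + 6 = 24. Stack: [24]
STORE_FAST m → m=24. Stack: []
LOAD_FAST i → push 0. Stack: [0]
LOAD_CONST → push 1. Stack: [0, 1]
BINARY_OP + → 0 + 1 = 1. Stack: [1]
STORE_FAST i → i=1. Stack: []
LOAD_FAST i → push 1. Stack: [1]
LOAD_CONST → push 4. Stack: [1, 4]
COMPARE_OP bool(<) → 1 vs 4 = True. Stack: [True]
POP_JUMP_IF_FALSE → pop True; no jump. Stack: []
LOAD_FAST_LOAD_FAST m,b → push 24,6. Stack: [24, 6]
BINARY_OP + → 24 + 6 = 30. Stack: [30]
STORE_FAST m → m=30. Stack: []
LOAD_FAST i → push 1. Stack: [1]
LOAD_CONST → push 1. Stack: [1, 1]
BINARY_OP + → 1 + 1 = 2. Stack: [2]
STORE_FAST i → i=2. Stack: []
LOAD_FAST i → push 2. Stack: [2]
LOAD_CONST → push 4. Stack: [2, 4]
COMPARE_OP bool(<) → 2 vs 4 = True. Stack: [True]
POP_JUMP_IF_FALSE → pop True; no jump. Stack: []
LOAD_FAST_LOAD_FAST m,b → push 30,6. Stack: [30, 6]
BINARY_OP + → 30 + 6 = 36. Stack: [36]
STORE_FAST m → m=36. Stack: []
LOAD_FAST i → push 2. Stack: [2]
LOAD_CONST → push 1. Stack: [2, 1]
BINARY_OP + → 2 + 1 = 3. Stack: [3]
STORE_FAST i → i=3. Stack: []
LOAD_FAST i → push 3. Stack: [3]
LOAD_CONST → push 4. Stack: [3, 4]
COMPARE_OP bool(<) → 3 vs 4 = True. Stack: [True]
POP_JUMP_IF_FALSE → pop True; no jump. Stack: []
LOAD_FAST_LOAD_FAST m,b → push 36,6. Stack: [36, 6]
BINARY_OP + → 36 + 6 = 42. Stack: [42]
STORE_FAST m → m=42. Stack: []
LOAD_FAST i → push 3. Stack: [3]
LOAD_CONST → push 1. Stack: [3, 1]
BINARY_OP + → 3 + 1 = 4. Stack: [4]
STORE_FAST i → i=4. Stack: []
LOAD_FAST i → push 4. Stack: [4]
LOAD_CONST → push 4. Stack: [4, 4]
COMPARE_OP bool(<) → 4 vs 4 = False. Stack: [False]
POP_JUMP_IF_FALSE → pop False; jump. Stack: []
LOAD_FAST m → push 42. Stack: [42]
RETURN_VALUE → return 42.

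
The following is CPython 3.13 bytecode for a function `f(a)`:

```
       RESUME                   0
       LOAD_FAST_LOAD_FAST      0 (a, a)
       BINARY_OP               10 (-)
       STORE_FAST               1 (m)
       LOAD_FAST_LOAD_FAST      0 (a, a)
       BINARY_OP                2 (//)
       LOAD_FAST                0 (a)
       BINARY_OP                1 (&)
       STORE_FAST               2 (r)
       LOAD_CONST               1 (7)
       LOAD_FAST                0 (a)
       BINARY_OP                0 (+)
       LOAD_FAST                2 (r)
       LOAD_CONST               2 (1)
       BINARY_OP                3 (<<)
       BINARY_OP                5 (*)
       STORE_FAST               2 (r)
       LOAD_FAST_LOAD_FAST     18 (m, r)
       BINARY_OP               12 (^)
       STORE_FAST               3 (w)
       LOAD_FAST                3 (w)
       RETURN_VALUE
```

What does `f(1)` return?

LOAD_FAST_LOAD_FAST a,a → push 1,1. Stack: [1, 1]
BINARY_OP - → 1 - 1 = 0. Stack: [0]
STORE_FAST m → m=0. Stack: []
LOAD_FAST_LOAD_FAST a,a → push 1,1. Stack: [1, 1]
BINARY_OP // → 1 // 1 = 1. Stack: [1]
LOAD_FAST a → push 1. Stack: [1, 1]
BINARY_OP & → 1 & 1 = 1. Stack: [1]
STORE_FAST r → r=1. Stack: []
LOAD_CONST → push 7. Stack: [7]
LOAD_FAST a → push 1. Stack: [7, 1]
BINARY_OP + → 7 + 1 = 8. Stack: [8]
LOAD_FAST r → push 1. Stack: [8, 1]
LOAD_CONST → push 1. Stack: [8, 1, 1]
BINARY_OP << → 1 << 1 = 2. Stack: [8, 2]
BINARY_OP * → 8 * 2 = 16. Stack: [16]
STORE_FAST r → r=16. Stack: []
LOAD_FAST_LOAD_FAST m,r → push 0,16. Stack: [0, 16]
BINARY_OP ^ → 0 ^ 16 = 16. Stack: [16]
STORE_FAST w → w=16. Stack: []
LOAD_FAST w → push 16. Stack: [16]
RETURN_VALUE → return 16.

16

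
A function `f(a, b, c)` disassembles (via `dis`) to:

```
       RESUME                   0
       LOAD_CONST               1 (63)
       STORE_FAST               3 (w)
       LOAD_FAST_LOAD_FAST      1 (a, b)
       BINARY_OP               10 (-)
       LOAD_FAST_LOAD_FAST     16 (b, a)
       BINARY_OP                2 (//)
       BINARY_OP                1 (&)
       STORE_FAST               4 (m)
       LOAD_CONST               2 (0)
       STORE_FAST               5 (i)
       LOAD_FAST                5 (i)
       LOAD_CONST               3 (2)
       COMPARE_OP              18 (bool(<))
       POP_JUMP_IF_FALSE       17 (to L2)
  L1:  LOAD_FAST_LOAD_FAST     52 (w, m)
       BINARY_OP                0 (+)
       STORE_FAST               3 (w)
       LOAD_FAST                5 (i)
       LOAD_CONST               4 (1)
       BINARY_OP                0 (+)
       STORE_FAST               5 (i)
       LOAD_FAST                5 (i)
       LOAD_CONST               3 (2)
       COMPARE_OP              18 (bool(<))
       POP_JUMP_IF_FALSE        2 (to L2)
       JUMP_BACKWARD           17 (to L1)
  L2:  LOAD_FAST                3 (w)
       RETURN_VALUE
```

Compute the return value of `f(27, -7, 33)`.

131

LOAD_CONST → push 63. Stack: [63]
STORE_FAST w → w=63. Stack: []
LOAD_FAST_LOAD_FAST a,b → push 27,-7. Stack: [27, -7]
BINARY_OP - → 27 - -7 = 34. Stack: [34]
LOAD_FAST_LOAD_FAST b,a → push -7,27. Stack: [34, -7, 27]
BINARY_OP // → -7 // 27 = -1. Stack: [34, -1]
BINARY_OP & → 34 & -1 = 34. Stack: [34]
STORE_FAST m → m=34. Stack: []
LOAD_CONST → push 0. Stack: [0]
STORE_FAST i → i=0. Stack: []
LOAD_FAST i → push 0. Stack: [0]
LOAD_CONST → push 2. Stack: [0, 2]
COMPARE_OP bool(<) → 0 vs 2 = True. Stack: [True]
POP_JUMP_IF_FALSE → pop True; no jump. Stack: []
LOAD_FAST_LOAD_FAST w,m → push 63,34. Stack: [63, 34]
BINARY_OP + → 63 + 34 = 97. Stack: [97]
STORE_FAST w → w=97. Stack: []
LOAD_FAST i → push 0. Stack: [0]
LOAD_CONST → push 1. Stack: [0, 1]
BINARY_OP + → 0 + 1 = 1. Stack: [1]
STORE_FAST i → i=1. Stack: []
LOAD_FAST i → push 1. Stack: [1]
LOAD_CONST → push 2. Stack: [1, 2]
COMPARE_OP bool(<) → 1 vs 2 = True. Stack: [True]
POP_JUMP_IF_FALSE → pop True; no jump. Stack: []
LOAD_FAST_LOAD_FAST w,m → push 97,34. Stack: [97, 34]
BINARY_OP + → 97 + 34 = 131. Stack: [131]
STORE_FAST w → w=131. Stack: []
LOAD_FAST i → push 1. Stack: [1]
LOAD_CONST → push 1. Stack: [1, 1]
BINARY_OP + → 1 + 1 = 2. Stack: [2]
STORE_FAST i → i=2. Stack: []
LOAD_FAST i → push 2. Stack: [2]
LOAD_CONST → push 2. Stack: [2, 2]
COMPARE_OP bool(<) → 2 vs 2 = False. Stack: [False]
POP_JUMP_IF_FALSE → pop False; jump. Stack: []
LOAD_FAST w → push 131. Stack: [131]
RETURN_VALUE → return 131.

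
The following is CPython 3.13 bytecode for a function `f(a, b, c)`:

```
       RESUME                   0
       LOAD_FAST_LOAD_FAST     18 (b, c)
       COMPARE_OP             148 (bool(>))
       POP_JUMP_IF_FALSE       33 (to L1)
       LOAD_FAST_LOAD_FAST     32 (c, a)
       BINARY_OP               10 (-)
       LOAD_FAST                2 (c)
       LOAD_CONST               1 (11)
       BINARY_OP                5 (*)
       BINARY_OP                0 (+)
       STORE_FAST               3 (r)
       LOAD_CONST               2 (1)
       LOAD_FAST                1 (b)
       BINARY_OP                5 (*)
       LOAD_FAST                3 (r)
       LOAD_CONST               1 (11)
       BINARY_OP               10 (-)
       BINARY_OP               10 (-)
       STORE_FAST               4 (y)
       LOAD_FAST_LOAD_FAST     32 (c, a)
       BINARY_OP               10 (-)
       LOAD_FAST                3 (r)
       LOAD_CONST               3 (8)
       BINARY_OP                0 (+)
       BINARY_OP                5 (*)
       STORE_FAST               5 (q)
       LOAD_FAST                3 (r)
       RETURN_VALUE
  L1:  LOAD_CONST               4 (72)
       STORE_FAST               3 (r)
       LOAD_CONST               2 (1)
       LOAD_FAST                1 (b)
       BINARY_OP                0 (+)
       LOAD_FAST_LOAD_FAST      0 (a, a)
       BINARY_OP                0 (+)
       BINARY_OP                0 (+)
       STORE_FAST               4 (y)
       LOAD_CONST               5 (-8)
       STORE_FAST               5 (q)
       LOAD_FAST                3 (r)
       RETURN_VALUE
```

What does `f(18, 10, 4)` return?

LOAD_FAST_LOAD_FAST b,c → push 10,4. Stack: [10, 4]
COMPARE_OP bool(>) → 10 vs 4 = True. Stack: [True]
POP_JUMP_IF_FALSE → pop True; no jump. Stack: []
LOAD_FAST_LOAD_FAST c,a → push 4,18. Stack: [4, 18]
BINARY_OP - → 4 - 18 = -14. Stack: [-14]
LOAD_FAST c → push 4. Stack: [-14, 4]
LOAD_CONST → push 11. Stack: [-14, 4, 11]
BINARY_OP * → 4 * 11 = 44. Stack: [-14, 44]
BINARY_OP + → -14 + 44 = 30. Stack: [30]
STORE_FAST r → r=30. Stack: []
LOAD_CONST → push 1. Stack: [1]
LOAD_FAST b → push 10. Stack: [1, 10]
BINARY_OP * → 1 * 10 = 10. Stack: [10]
LOAD_FAST r → push 30. Stack: [10, 30]
LOAD_CONST → push 11. Stack: [10, 30, 11]
BINARY_OP - → 30 - 11 = 19. Stack: [10, 19]
BINARY_OP - → 10 - 19 = -9. Stack: [-9]
STORE_FAST y → y=-9. Stack: []
LOAD_FAST_LOAD_FAST c,a → push 4,18. Stack: [4, 18]
BINARY_OP - → 4 - 18 = -14. Stack: [-14]
LOAD_FAST r → push 30. Stack: [-14, 30]
LOAD_CONST → push 8. Stack: [-14, 30, 8]
BINARY_OP + → 30 + 8 = 38. Stack: [-14, 38]
BINARY_OP * → -14 * 38 = -532. Stack: [-532]
STORE_FAST q → q=-532. Stack: []
LOAD_FAST r → push 30. Stack: [30]
RETURN_VALUE → return 30.

30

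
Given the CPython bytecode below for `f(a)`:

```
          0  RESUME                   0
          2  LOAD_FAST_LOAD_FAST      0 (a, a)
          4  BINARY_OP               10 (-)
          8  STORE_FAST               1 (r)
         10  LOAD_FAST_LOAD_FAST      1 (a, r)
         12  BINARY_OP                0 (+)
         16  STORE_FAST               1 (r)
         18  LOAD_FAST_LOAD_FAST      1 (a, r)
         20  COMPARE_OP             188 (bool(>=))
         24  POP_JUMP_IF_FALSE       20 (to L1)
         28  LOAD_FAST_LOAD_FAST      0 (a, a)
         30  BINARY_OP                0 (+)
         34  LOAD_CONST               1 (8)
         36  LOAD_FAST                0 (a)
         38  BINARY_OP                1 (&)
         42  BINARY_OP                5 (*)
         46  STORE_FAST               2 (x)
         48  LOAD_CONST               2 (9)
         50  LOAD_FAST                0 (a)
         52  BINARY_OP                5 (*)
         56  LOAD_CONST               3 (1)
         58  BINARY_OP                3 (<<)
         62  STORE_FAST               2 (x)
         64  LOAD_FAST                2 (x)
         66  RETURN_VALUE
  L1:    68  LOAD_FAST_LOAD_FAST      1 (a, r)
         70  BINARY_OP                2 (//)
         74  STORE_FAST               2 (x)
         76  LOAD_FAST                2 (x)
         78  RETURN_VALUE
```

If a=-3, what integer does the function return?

LOAD_FAST_LOAD_FAST a,a → push -3,-3. Stack: [-3, -3]
BINARY_OP - → -3 - -3 = 0. Stack: [0]
STORE_FAST r → r=0. Stack: []
LOAD_FAST_LOAD_FAST a,r → push -3,0. Stack: [-3, 0]
BINARY_OP + → -3 + 0 = -3. Stack: [-3]
STORE_FAST r → r=-3. Stack: []
LOAD_FAST_LOAD_FAST a,r → push -3,-3. Stack: [-3, -3]
COMPARE_OP bool(>=) → -3 vs -3 = True. Stack: [True]
POP_JUMP_IF_FALSE → pop True; no jump. Stack: []
LOAD_FAST_LOAD_FAST a,a → push -3,-3. Stack: [-3, -3]
BINARY_OP + → -3 + -3 = -6. Stack: [-6]
LOAD_CONST → push 8. Stack: [-6, 8]
LOAD_FAST a → push -3. Stack: [-6, 8, -3]
BINARY_OP & → 8 & -3 = 8. Stack: [-6, 8]
BINARY_OP * → -6 * 8 = -48. Stack: [-48]
STORE_FAST x → x=-48. Stack: []
LOAD_CONST → push 9. Stack: [9]
LOAD_FAST a → push -3. Stack: [9, -3]
BINARY_OP * → 9 * -3 = -27. Stack: [-27]
LOAD_CONST → push 1. Stack: [-27, 1]
BINARY_OP << → -27 << 1 = -54. Stack: [-54]
STORE_FAST x → x=-54. Stack: []
LOAD_FAST x → push -54. Stack: [-54]
RETURN_VALUE → return -54.

-54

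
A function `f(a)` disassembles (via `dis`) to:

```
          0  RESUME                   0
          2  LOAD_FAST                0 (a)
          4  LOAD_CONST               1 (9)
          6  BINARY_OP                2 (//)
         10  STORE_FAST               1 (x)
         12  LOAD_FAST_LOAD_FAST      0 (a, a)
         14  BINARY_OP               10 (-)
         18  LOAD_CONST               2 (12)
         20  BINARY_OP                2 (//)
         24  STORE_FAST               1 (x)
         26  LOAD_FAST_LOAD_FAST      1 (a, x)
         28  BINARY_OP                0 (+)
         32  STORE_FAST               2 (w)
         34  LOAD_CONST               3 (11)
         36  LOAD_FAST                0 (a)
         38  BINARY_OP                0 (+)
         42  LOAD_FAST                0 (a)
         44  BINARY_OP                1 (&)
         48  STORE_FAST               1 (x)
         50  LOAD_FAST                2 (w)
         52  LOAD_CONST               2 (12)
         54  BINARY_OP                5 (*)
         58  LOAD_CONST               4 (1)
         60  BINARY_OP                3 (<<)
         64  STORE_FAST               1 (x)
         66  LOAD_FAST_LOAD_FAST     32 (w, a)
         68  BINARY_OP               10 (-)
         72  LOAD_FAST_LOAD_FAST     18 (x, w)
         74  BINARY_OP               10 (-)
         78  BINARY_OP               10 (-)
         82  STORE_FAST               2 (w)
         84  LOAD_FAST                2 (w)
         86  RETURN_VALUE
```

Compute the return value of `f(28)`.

-644

LOAD_FAST a → push 28. Stack: [28]
LOAD_CONST → push 9. Stack: [28, 9]
BINARY_OP // → 28 // 9 = 3. Stack: [3]
STORE_FAST x → x=3. Stack: []
LOAD_FAST_LOAD_FAST a,a → push 28,28. Stack: [28, 28]
BINARY_OP - → 28 - 28 = 0. Stack: [0]
LOAD_CONST → push 12. Stack: [0, 12]
BINARY_OP // → 0 // 12 = 0. Stack: [0]
STORE_FAST x → x=0. Stack: []
LOAD_FAST_LOAD_FAST a,x → push 28,0. Stack: [28, 0]
BINARY_OP + → 28 + 0 = 28. Stack: [28]
STORE_FAST w → w=28. Stack: []
LOAD_CONST → push 11. Stack: [11]
LOAD_FAST a → push 28. Stack: [11, 28]
BINARY_OP + → 11 + 28 = 39. Stack: [39]
LOAD_FAST a → push 28. Stack: [39, 28]
BINARY_OP & → 39 & 28 = 4. Stack: [4]
STORE_FAST x → x=4. Stack: []
LOAD_FAST w → push 28. Stack: [28]
LOAD_CONST → push 12. Stack: [28, 12]
BINARY_OP * → 28 * 12 = 336. Stack: [336]
LOAD_CONST → push 1. Stack: [336, 1]
BINARY_OP << → 336 << 1 = 672. Stack: [672]
STORE_FAST x → x=672. Stack: []
LOAD_FAST_LOAD_FAST w,a → push 28,28. Stack: [28, 28]
BINARY_OP - → 28 - 28 = 0. Stack: [0]
LOAD_FAST_LOAD_FAST x,w → push 672,28. Stack: [0, 672, 28]
BINARY_OP - → 672 - 28 = 644. Stack: [0, 644]
BINARY_OP - → 0 - 644 = -644. Stack: [-644]
STORE_FAST w → w=-644. Stack: []
LOAD_FAST w → push -644. Stack: [-644]
RETURN_VALUE → return -644.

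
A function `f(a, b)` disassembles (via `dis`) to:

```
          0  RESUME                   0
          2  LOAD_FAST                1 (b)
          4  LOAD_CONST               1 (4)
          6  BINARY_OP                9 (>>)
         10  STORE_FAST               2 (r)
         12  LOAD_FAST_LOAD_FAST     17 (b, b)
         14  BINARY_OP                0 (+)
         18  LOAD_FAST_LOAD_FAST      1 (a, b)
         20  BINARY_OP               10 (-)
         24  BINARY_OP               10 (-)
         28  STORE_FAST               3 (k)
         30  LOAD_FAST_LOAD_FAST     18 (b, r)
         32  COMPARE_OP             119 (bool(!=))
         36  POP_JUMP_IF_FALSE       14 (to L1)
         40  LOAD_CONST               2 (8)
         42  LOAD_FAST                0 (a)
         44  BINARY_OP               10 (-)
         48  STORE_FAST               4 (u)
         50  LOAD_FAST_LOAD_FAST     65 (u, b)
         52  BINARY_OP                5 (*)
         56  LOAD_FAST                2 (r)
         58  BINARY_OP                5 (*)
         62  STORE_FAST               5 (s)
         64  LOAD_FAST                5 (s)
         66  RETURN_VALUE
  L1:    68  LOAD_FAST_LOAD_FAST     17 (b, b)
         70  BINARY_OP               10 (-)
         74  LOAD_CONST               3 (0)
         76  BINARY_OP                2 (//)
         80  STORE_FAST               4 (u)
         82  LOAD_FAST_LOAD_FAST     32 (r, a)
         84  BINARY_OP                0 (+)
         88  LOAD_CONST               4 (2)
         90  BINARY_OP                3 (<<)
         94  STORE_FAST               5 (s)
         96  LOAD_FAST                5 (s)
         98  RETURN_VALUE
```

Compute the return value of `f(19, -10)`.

LOAD_FAST b → push -10. Stack: [-10]
LOAD_CONST → push 4. Stack: [-10, 4]
BINARY_OP >> → -10 >> 4 = -1. Stack: [-1]
STORE_FAST r → r=-1. Stack: []
LOAD_FAST_LOAD_FAST b,b → push -10,-10. Stack: [-10, -10]
BINARY_OP + → -10 + -10 = -20. Stack: [-20]
LOAD_FAST_LOAD_FAST a,b → push 19,-10. Stack: [-20, 19, -10]
BINARY_OP - → 19 - -10 = 29. Stack: [-20, 29]
BINARY_OP - → -20 - 29 = -49. Stack: [-49]
STORE_FAST k → k=-49. Stack: []
LOAD_FAST_LOAD_FAST b,r → push -10,-1. Stack: [-10, -1]
COMPARE_OP bool(!=) → -10 vs -1 = True. Stack: [True]
POP_JUMP_IF_FALSE → pop True; no jump. Stack: []
LOAD_CONST → push 8. Stack: [8]
LOAD_FAST a → push 19. Stack: [8, 19]
BINARY_OP - → 8 - 19 = -11. Stack: [-11]
STORE_FAST u → u=-11. Stack: []
LOAD_FAST_LOAD_FAST u,b → push -11,-10. Stack: [-11, -10]
BINARY_OP * → -11 * -10 = 110. Stack: [110]
LOAD_FAST r → push -1. Stack: [110, -1]
BINARY_OP * → 110 * -1 = -110. Stack: [-110]
STORE_FAST s → s=-110. Stack: []
LOAD_FAST s → push -110. Stack: [-110]
RETURN_VALUE → return -110.

-110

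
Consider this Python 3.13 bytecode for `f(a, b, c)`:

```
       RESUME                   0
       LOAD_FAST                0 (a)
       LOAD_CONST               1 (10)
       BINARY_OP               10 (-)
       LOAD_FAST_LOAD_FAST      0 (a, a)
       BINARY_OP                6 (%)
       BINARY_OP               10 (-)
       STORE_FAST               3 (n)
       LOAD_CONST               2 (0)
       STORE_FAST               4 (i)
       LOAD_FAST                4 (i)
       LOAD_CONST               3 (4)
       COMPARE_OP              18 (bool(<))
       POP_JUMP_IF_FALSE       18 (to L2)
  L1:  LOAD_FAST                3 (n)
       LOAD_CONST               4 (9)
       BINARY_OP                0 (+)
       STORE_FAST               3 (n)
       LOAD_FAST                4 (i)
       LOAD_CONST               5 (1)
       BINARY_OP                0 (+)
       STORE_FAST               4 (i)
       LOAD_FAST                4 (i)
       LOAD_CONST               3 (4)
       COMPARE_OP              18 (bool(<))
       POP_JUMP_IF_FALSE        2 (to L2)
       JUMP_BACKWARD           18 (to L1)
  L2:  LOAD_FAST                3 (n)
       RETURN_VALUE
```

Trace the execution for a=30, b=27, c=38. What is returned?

LOAD_FAST a → push 30. Stack: [30]
LOAD_CONST → push 10. Stack: [30, 10]
BINARY_OP - → 30 - 10 = 20. Stack: [20]
LOAD_FAST_LOAD_FAST a,a → push 30,30. Stack: [20, 30, 30]
BINARY_OP % → 30 % 30 = 0. Stack: [20, 0]
BINARY_OP - → 20 - 0 = 20. Stack: [20]
STORE_FAST n → n=20. Stack: []
LOAD_CONST → push 0. Stack: [0]
STORE_FAST i → i=0. Stack: []
LOAD_FAST i → push 0. Stack: [0]
LOAD_CONST → push 4. Stack: [0, 4]
COMPARE_OP bool(<) → 0 vs 4 = True. Stack: [True]
POP_JUMP_IF_FALSE → pop True; no jump. Stack: []
LOAD_FAST n → push 20. Stack: [20]
LOAD_CONST → push 9. Stack: [20, 9]
BINARY_OP + → 20 + 9 = 29. Stack: [29]
STORE_FAST n → n=29. Stack: []
LOAD_FAST i → push 0. Stack: [0]
LOAD_CONST → push 1. Stack: [0, 1]
BINARY_OP + → 0 + 1 = 1. Stack: [1]
STORE_FAST i → i=1. Stack: []
LOAD_FAST i → push 1. Stack: [1]
LOAD_CONST → push 4. Stack: [1, 4]
COMPARE_OP bool(<) → 1 vs 4 = True. Stack: [True]
POP_JUMP_IF_FALSE → pop True; no jump. Stack: []
LOAD_FAST n → push 29. Stack: [29]
LOAD_CONST → push 9. Stack: [29, 9]
BINARY_OP + → 29 + 9 = 38. Stack: [38]
STORE_FAST n → n=38. Stack: []
LOAD_FAST i → push 1. Stack: [1]
LOAD_CONST → push 1. Stack: [1, 1]
BINARY_OP + → 1 + 1 = 2. Stack: [2]
STORE_FAST i → i=2. Stack: []
LOAD_FAST i → push 2. Stack: [2]
LOAD_CONST → push 4. Stack: [2, 4]
COMPARE_OP bool(<) → 2 vs 4 = True. Stack: [True]
POP_JUMP_IF_FALSE → pop True; no jump. Stack: []
LOAD_FAST n → push 38. Stack: [38]
LOAD_CONST → push 9. Stack: [38, 9]
BINARY_OP + → 38 + 9 = 47. Stack: [47]
STORE_FAST n → n=47. Stack: []
LOAD_FAST i → push 2. Stack: [2]
LOAD_CONST → push 1. Stack: [2, 1]
BINARY_OP + → 2 + 1 = 3. Stack: [3]
STORE_FAST i → i=3. Stack: []
LOAD_FAST i → push 3. Stack: [3]
LOAD_CONST → push 4. Stack: [3, 4]
COMPARE_OP bool(<) → 3 vs 4 = True. Stack: [True]
POP_JUMP_IF_FALSE → pop True; no jump. Stack: []
LOAD_FAST n → push 47. Stack: [47]
LOAD_CONST → push 9. Stack: [47, 9]
BINARY_OP + → 47 + 9 = 56. Stack: [56]
STORE_FAST n → n=56. Stack: []
LOAD_FAST i → push 3. Stack: [3]
LOAD_CONST → push 1. Stack: [3, 1]
BINARY_OP + → 3 + 1 = 4. Stack: [4]
STORE_FAST i → i=4. Stack: []
LOAD_FAST i → push 4. Stack: [4]
LOAD_CONST → push 4. Stack: [4, 4]
COMPARE_OP bool(<) → 4 vs 4 = False. Stack: [False]
POP_JUMP_IF_FALSE → pop False; jump. Stack: []
LOAD_FAST n → push 56. Stack: [56]
RETURN_VALUE → return 56.

56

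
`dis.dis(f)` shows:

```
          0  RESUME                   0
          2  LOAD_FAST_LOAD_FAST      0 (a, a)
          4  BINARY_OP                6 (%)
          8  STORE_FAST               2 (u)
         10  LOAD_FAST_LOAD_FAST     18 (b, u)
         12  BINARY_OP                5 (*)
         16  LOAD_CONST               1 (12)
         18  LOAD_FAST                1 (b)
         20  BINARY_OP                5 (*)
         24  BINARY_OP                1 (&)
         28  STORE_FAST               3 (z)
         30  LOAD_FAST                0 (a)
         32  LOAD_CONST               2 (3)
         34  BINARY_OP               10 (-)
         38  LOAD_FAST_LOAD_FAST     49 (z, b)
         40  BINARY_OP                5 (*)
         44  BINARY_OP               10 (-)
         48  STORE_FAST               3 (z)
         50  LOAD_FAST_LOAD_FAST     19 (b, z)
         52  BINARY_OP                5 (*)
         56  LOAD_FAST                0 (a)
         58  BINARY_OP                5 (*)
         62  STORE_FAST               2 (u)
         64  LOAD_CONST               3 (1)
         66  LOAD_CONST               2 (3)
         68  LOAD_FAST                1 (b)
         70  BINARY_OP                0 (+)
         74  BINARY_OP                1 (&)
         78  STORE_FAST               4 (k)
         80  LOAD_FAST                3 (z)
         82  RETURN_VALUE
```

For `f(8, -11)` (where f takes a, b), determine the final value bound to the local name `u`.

-440

LOAD_FAST_LOAD_FAST a,a → push 8,8. Stack: [8, 8]
BINARY_OP % → 8 % 8 = 0. Stack: [0]
STORE_FAST u → u=0. Stack: []
LOAD_FAST_LOAD_FAST b,u → push -11,0. Stack: [-11, 0]
BINARY_OP * → -11 * 0 = 0. Stack: [0]
LOAD_CONST → push 12. Stack: [0, 12]
LOAD_FAST b → push -11. Stack: [0, 12, -11]
BINARY_OP * → 12 * -11 = -132. Stack: [0, -132]
BINARY_OP & → 0 & -132 = 0. Stack: [0]
STORE_FAST z → z=0. Stack: []
LOAD_FAST a → push 8. Stack: [8]
LOAD_CONST → push 3. Stack: [8, 3]
BINARY_OP - → 8 - 3 = 5. Stack: [5]
LOAD_FAST_LOAD_FAST z,b → push 0,-11. Stack: [5, 0, -11]
BINARY_OP * → 0 * -11 = 0. Stack: [5, 0]
BINARY_OP - → 5 - 0 = 5. Stack: [5]
STORE_FAST z → z=5. Stack: []
LOAD_FAST_LOAD_FAST b,z → push -11,5. Stack: [-11, 5]
BINARY_OP * → -11 * 5 = -55. Stack: [-55]
LOAD_FAST a → push 8. Stack: [-55, 8]
BINARY_OP * → -55 * 8 = -440. Stack: [-440]
STORE_FAST u → u=-440. Stack: []
LOAD_CONST → push 1. Stack: [1]
LOAD_CONST → push 3. Stack: [1, 3]
LOAD_FAST b → push -11. Stack: [1, 3, -11]
BINARY_OP + → 3 + -11 = -8. Stack: [1, -8]
BINARY_OP & → 1 & -8 = 0. Stack: [0]
STORE_FAST k → k=0. Stack: []
LOAD_FAST z → push 5. Stack: [5]
RETURN_VALUE → return 5.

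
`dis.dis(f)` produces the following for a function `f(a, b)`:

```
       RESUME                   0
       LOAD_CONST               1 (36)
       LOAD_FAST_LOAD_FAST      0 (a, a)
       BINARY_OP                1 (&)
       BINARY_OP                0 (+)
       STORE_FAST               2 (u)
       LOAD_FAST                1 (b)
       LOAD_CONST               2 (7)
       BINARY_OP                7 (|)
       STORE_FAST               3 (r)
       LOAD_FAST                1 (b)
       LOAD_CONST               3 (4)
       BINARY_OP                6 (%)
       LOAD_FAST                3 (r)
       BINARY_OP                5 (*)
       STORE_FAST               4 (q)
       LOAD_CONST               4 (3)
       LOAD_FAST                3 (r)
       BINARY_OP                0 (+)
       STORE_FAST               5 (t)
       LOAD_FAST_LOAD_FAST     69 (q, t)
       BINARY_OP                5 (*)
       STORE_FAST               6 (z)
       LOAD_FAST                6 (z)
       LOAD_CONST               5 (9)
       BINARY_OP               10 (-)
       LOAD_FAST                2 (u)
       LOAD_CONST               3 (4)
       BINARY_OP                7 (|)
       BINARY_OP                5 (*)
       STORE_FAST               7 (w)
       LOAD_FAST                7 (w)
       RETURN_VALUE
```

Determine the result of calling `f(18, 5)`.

LOAD_CONST → push 36. Stack: [36]
LOAD_FAST_LOAD_FAST a,a → push 18,18. Stack: [36, 18, 18]
BINARY_OP & → 18 & 18 = 18. Stack: [36, 18]
BINARY_OP + → 36 + 18 = 54. Stack: [54]
STORE_FAST u → u=54. Stack: []
LOAD_FAST b → push 5. Stack: [5]
LOAD_CONST → push 7. Stack: [5, 7]
BINARY_OP | → 5 | 7 = 7. Stack: [7]
STORE_FAST r → r=7. Stack: []
LOAD_FAST b → push 5. Stack: [5]
LOAD_CONST → push 4. Stack: [5, 4]
BINARY_OP % → 5 % 4 = 1. Stack: [1]
LOAD_FAST r → push 7. Stack: [1, 7]
BINARY_OP * → 1 * 7 = 7. Stack: [7]
STORE_FAST q → q=7. Stack: []
LOAD_CONST → push 3. Stack: [3]
LOAD_FAST r → push 7. Stack: [3, 7]
BINARY_OP + → 3 + 7 = 10. Stack: [10]
STORE_FAST t → t=10. Stack: []
LOAD_FAST_LOAD_FAST q,t → push 7,10. Stack: [7, 10]
BINARY_OP * → 7 * 10 = 70. Stack: [70]
STORE_FAST z → z=70. Stack: []
LOAD_FAST z → push 70. Stack: [70]
LOAD_CONST → push 9. Stack: [70, 9]
BINARY_OP - → 70 - 9 = 61. Stack: [61]
LOAD_FAST u → push 54. Stack: [61, 54]
LOAD_CONST → push 4. Stack: [61, 54, 4]
BINARY_OP | → 54 | 4 = 54. Stack: [61, 54]
BINARY_OP * → 61 * 54 = 3294. Stack: [3294]
STORE_FAST w → w=3294. Stack: []
LOAD_FAST w → push 3294. Stack: [3294]
RETURN_VALUE → return 3294.

3294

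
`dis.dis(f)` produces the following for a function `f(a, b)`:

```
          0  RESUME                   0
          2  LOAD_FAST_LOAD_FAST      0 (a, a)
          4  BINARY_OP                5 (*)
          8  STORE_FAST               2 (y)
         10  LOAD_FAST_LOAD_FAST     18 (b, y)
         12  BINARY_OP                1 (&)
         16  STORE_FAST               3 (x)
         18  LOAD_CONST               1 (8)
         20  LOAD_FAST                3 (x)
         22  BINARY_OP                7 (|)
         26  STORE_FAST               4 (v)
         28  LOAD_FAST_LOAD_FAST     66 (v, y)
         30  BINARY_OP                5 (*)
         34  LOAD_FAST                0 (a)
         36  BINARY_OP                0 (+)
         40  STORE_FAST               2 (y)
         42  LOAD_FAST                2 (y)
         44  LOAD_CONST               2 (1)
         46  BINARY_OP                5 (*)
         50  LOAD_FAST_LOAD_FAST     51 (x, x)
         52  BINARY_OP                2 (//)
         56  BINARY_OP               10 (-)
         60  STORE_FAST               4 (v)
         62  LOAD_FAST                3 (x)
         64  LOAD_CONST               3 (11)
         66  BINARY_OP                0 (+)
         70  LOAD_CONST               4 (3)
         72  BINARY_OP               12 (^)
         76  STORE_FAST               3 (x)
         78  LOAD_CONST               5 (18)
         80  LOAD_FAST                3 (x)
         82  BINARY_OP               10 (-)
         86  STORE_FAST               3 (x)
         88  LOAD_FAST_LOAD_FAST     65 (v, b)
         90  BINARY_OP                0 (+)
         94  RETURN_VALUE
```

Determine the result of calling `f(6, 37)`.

1626

LOAD_FAST_LOAD_FAST a,a → push 6,6. Stack: [6, 6]
BINARY_OP * → 6 * 6 = 36. Stack: [36]
STORE_FAST y → y=36. Stack: []
LOAD_FAST_LOAD_FAST b,y → push 37,36. Stack: [37, 36]
BINARY_OP & → 37 & 36 = 36. Stack: [36]
STORE_FAST x → x=36. Stack: []
LOAD_CONST → push 8. Stack: [8]
LOAD_FAST x → push 36. Stack: [8, 36]
BINARY_OP | → 8 | 36 = 44. Stack: [44]
STORE_FAST v → v=44. Stack: []
LOAD_FAST_LOAD_FAST v,y → push 44,36. Stack: [44, 36]
BINARY_OP * → 44 * 36 = 1584. Stack: [1584]
LOAD_FAST a → push 6. Stack: [1584, 6]
BINARY_OP + → 1584 + 6 = 1590. Stack: [1590]
STORE_FAST y → y=1590. Stack: []
LOAD_FAST y → push 1590. Stack: [1590]
LOAD_CONST → push 1. Stack: [1590, 1]
BINARY_OP * → 1590 * 1 = 1590. Stack: [1590]
LOAD_FAST_LOAD_FAST x,x → push 36,36. Stack: [1590, 36, 36]
BINARY_OP // → 36 // 36 = 1. Stack: [1590, 1]
BINARY_OP - → 1590 - 1 = 1589. Stack: [1589]
STORE_FAST v → v=1589. Stack: []
LOAD_FAST x → push 36. Stack: [36]
LOAD_CONST → push 11. Stack: [36, 11]
BINARY_OP + → 36 + 11 = 47. Stack: [47]
LOAD_CONST → push 3. Stack: [47, 3]
BINARY_OP ^ → 47 ^ 3 = 44. Stack: [44]
STORE_FAST x → x=44. Stack: []
LOAD_CONST → push 18. Stack: [18]
LOAD_FAST x → push 44. Stack: [18, 44]
BINARY_OP - → 18 - 44 = -26. Stack: [-26]
STORE_FAST x → x=-26. Stack: []
LOAD_FAST_LOAD_FAST v,b → push 1589,37. Stack: [1589, 37]
BINARY_OP + → 1589 + 37 = 1626. Stack: [1626]
RETURN_VALUE → return 1626.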